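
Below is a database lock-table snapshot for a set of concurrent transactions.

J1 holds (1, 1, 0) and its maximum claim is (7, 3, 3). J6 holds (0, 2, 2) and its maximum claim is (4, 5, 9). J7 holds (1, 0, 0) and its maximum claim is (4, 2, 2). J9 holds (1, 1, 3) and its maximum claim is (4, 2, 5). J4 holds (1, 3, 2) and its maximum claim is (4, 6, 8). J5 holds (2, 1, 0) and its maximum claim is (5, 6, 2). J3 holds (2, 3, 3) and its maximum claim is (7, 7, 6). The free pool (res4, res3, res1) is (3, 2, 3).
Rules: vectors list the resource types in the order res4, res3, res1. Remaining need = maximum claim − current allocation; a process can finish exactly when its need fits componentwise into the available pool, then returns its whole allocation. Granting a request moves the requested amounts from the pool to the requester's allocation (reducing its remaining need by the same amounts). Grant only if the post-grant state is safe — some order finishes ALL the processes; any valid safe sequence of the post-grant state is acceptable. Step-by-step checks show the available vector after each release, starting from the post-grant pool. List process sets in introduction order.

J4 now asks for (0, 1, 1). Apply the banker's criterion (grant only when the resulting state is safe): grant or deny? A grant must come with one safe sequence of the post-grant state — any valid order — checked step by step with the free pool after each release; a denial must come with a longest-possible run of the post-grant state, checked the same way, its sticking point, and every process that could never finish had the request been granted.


GRANT. The post-grant state is safe; one safe sequence: J9, J4, J3, J5, J6, J7, J1.
Key observation: the grant leaves (3, 1, 2) free — enough for J9, whose release restarts the cascade.
Check on the post-grant state, step by step:
  pool = (3, 1, 2)
  run J9 (needs (3, 1, 2), free (3, 1, 2)); after release of (1, 1, 3) the pool is (4, 2, 5)
  run J4 (needs (3, 2, 5), free (4, 2, 5)); after release of (1, 4, 3) the pool is (5, 6, 8)
  run J3 (needs (5, 4, 3), free (5, 6, 8)); after release of (2, 3, 3) the pool is (7, 9, 11)
  run J5 (needs (3, 5, 2), free (7, 9, 11)); after release of (2, 1, 0) the pool is (9, 10, 11)
  run J6 (needs (4, 3, 7), free (9, 10, 11)); after release of (0, 2, 2) the pool is (9, 12, 13)
  run J7 (needs (3, 2, 2), free (9, 12, 13)); after release of (1, 0, 0) the pool is (10, 12, 13)
  run J1 (needs (6, 2, 3), free (10, 12, 13)); after release of (1, 1, 0) the pool is (11, 13, 13)


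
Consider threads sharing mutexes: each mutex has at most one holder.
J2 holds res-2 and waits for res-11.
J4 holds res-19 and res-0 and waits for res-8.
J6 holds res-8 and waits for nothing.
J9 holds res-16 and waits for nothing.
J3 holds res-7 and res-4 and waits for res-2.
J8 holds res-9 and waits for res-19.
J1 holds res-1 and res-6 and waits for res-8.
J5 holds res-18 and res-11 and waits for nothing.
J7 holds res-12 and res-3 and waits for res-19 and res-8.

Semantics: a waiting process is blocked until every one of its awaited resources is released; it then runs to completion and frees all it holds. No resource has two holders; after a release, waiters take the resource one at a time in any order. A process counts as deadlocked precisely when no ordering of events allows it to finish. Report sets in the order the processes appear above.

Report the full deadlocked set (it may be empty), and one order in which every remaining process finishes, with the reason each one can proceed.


Nothing here is deadlocked.
Key observation: the wait graph is acyclic; completion cascades from the unblocked processes through everyone else.
A valid finishing order for the others: J6, J9, J5, J4, J1, J2, J3, J7, J8.
Check, step by step:
  J6 waits on nothing -> runs at once and releases res-8
  J9 waits on nothing -> runs at once and releases res-16
  J5 waits on nothing -> runs at once and releases res-18 and res-11
  J4: everything it awaited (res-8) is free; runs, freeing res-19 and res-0
  J1: everything it awaited (res-8) is free; runs, freeing res-1 and res-6
  J2: everything it awaited (res-11) is free; runs, freeing res-2
  J3: everything it awaited (res-2) is free; runs, freeing res-7 and res-4
  J7: everything it awaited (res-19 and res-8) is free; runs, freeing res-12 and res-3
  J8: everything it awaited (res-19) is free; runs, freeing res-9


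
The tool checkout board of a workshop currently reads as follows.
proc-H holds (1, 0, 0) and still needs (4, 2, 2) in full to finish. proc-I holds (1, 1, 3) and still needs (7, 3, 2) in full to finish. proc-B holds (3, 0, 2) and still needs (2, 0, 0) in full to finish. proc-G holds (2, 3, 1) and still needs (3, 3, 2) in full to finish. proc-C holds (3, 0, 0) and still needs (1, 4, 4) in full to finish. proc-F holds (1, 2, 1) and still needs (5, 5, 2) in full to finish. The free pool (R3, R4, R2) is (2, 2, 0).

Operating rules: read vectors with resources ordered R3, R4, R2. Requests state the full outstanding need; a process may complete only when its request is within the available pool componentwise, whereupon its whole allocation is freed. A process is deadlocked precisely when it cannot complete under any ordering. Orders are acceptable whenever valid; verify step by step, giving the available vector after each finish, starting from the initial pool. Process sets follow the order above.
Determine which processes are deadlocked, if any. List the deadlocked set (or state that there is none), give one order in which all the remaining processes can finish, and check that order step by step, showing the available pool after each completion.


Deadlocked: proc-I, proc-G, proc-C and proc-F.
Key observation: R4 is the bottleneck — with proc-B, proc-H done the pool holds (6, 2, 2), short of every remaining need.
A valid finishing order for the others: proc-B, proc-H. Verifying each step:
  pool = (2, 2, 0)
  proc-B: need (2, 0, 0) fits (2, 2, 0); releases (3, 0, 2), pool now (5, 2, 2)
  proc-H: need (4, 2, 2) fits (5, 2, 2); releases (1, 0, 0), pool now (6, 2, 2)
The stuck group stays short no matter what:
  proc-I still needs (7, 3, 2) but only (6, 2, 2) is free — short on R3 and R4
  proc-G still needs (3, 3, 2) but only (6, 2, 2) is free — short on R4
  proc-C still needs (1, 4, 4) but only (6, 2, 2) is free — short on R4 and R2
  proc-F still needs (5, 5, 2) but only (6, 2, 2) is free — short on R4


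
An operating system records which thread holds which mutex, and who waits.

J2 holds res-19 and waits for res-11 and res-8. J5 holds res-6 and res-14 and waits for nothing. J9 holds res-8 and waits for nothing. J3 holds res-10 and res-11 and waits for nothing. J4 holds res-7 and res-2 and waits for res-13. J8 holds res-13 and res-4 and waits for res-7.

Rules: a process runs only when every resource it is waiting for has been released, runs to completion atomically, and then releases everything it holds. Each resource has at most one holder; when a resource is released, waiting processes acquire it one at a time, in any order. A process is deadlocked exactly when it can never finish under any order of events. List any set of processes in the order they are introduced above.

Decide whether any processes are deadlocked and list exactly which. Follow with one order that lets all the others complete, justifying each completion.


Deadlocked set: J4 and J8.
Key observation: nobody on the ring J4 -> J8 -> J4 can start until another member finishes, which never happens; no other process is dragged down with it.
A valid finishing order for the others: J9, J5, J3, J2.
Walking it through:
  J9 waits on nothing -> runs at once and releases res-8
  J5 waits on nothing -> runs at once and releases res-6 and res-14
  J3 waits on nothing -> runs at once and releases res-10 and res-11
  run J2 (all its waits — res-11 and res-8 — are resolved); releases res-19


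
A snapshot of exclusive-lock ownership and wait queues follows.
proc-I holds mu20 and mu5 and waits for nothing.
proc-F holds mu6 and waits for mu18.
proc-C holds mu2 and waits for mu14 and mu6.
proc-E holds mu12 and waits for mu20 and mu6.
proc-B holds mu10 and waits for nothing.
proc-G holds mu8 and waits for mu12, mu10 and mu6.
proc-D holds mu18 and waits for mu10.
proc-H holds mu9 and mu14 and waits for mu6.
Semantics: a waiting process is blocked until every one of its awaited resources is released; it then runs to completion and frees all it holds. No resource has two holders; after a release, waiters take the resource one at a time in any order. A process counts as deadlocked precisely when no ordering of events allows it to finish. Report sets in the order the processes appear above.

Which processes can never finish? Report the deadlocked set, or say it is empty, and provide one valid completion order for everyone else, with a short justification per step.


No process is deadlocked.
Key observation: although several processes wait, no cycle exists — each chain bottoms out at a free runner.
The rest can finish in the order proc-B, proc-D, proc-I, proc-F, proc-H, proc-E, proc-C, proc-G.
Step-by-step check:
  run proc-B (it waits on nothing); releases mu10
  proc-D: everything it awaited (mu10) is free; runs, freeing mu18
  run proc-I (it waits on nothing); releases mu20 and mu5
  proc-F: everything it awaited (mu18) is free; runs, freeing mu6
  proc-H: everything it awaited (mu6) is free; runs, freeing mu9 and mu14
  proc-E: everything it awaited (mu20 and mu6) is free; runs, freeing mu12
  proc-C: everything it awaited (mu14 and mu6) is free; runs, freeing mu2
  proc-G: everything it awaited (mu12, mu10 and mu6) is free; runs, freeing mu8


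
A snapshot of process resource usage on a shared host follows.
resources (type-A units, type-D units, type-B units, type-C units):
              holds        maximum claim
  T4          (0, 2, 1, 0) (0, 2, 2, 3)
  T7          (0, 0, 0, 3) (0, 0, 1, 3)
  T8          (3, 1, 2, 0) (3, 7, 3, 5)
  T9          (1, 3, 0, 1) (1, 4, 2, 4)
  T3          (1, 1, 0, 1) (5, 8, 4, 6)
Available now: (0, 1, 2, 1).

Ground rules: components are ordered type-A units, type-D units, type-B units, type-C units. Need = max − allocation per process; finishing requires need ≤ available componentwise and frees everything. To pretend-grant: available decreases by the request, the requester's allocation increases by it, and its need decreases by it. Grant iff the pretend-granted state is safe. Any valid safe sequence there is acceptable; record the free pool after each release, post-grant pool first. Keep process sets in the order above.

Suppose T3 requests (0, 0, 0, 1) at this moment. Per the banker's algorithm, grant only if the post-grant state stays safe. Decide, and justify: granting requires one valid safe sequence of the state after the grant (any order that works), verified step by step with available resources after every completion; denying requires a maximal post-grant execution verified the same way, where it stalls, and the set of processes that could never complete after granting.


DENY: after the grant no complete ordering would exist.
Key observation: after T7, T9, T4 the pool peaks at (1, 6, 3, 4), and each blocked process is short somewhere: T8 on type-C units; T3 on type-A units, type-D units, type-B units.
Pretend the grant happened; the run T7, T9, T4 goes as far as possible. Verifying each step:
  pool = (0, 1, 2, 0)
  T7 needs (0, 0, 1, 0) <= (0, 1, 2, 0) -> finishes; pool += (0, 0, 0, 3) = (0, 1, 2, 3)
  T9 needs (0, 1, 2, 3) <= (0, 1, 2, 3) -> finishes; pool += (1, 3, 0, 1) = (1, 4, 2, 4)
  T4 needs (0, 0, 1, 3) <= (1, 4, 2, 4) -> finishes; pool += (0, 2, 1, 0) = (1, 6, 3, 4)
  blocked: T8 wants (0, 6, 1, 5), pool (1, 6, 3, 4) — not enough type-C units
  blocked: T3 wants (4, 7, 4, 4), pool (1, 6, 3, 4) — not enough type-A units, type-D units and type-B units
Had the request been granted, T8 and T3 could never finish.


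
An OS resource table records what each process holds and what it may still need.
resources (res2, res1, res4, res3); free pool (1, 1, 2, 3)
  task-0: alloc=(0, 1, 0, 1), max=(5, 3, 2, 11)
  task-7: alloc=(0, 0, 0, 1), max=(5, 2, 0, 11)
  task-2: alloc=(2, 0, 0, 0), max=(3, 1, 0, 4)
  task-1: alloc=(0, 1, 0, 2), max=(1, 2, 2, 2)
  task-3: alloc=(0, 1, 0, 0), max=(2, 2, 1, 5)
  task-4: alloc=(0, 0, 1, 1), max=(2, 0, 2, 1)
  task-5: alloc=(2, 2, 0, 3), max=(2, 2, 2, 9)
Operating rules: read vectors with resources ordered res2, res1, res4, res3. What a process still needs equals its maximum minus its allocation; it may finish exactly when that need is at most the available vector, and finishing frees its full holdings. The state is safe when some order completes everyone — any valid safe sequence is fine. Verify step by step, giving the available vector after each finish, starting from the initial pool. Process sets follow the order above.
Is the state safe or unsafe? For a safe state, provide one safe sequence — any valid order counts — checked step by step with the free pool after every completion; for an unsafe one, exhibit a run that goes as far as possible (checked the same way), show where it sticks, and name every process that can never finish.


The state is UNSAFE.
Key observation: the pool after task-1, task-2, task-3, task-4, task-5 is (5, 5, 3, 9); every surviving request exceeds it in res3, so progress ends there.
Going as far as possible: task-1, task-2, task-3, task-4, task-5; after that, nothing fits. Step-by-step check:
  pool = (1, 1, 2, 3)
  run task-1 (needs (1, 1, 2, 0), free (1, 1, 2, 3)); after release of (0, 1, 0, 2) the pool is (1, 2, 2, 5)
  run task-2 (needs (1, 1, 0, 4), free (1, 2, 2, 5)); after release of (2, 0, 0, 0) the pool is (3, 2, 2, 5)
  run task-3 (needs (2, 1, 1, 5), free (3, 2, 2, 5)); after release of (0, 1, 0, 0) the pool is (3, 3, 2, 5)
  run task-4 (needs (2, 0, 1, 0), free (3, 3, 2, 5)); after release of (0, 0, 1, 1) the pool is (3, 3, 3, 6)
  run task-5 (needs (0, 0, 2, 6), free (3, 3, 3, 6)); after release of (2, 2, 0, 3) the pool is (5, 5, 3, 9)
  task-0 cannot run: need (5, 2, 2, 10) vs free (5, 5, 3, 9) (insufficient res3)
  task-7 cannot run: need (5, 2, 0, 10) vs free (5, 5, 3, 9) (insufficient res3)
Processes that can never finish: task-0 and task-7.


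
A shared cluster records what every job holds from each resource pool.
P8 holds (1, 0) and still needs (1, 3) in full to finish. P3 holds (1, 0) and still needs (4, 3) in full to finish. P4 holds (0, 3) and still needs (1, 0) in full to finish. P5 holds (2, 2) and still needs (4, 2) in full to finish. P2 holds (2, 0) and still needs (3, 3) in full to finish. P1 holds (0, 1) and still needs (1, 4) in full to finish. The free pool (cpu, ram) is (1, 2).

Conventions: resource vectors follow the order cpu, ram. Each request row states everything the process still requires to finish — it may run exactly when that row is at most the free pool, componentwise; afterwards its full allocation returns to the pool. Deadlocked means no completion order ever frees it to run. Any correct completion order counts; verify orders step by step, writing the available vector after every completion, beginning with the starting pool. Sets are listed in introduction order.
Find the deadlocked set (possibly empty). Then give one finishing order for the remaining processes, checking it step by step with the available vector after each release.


Deadlocked: P3, P5 and P2.
Key observation: the wall is cpu: completing P4, P1, P8 brings the pool only to (2, 6), and all the rest need more.
The rest can finish in the order P4, P1, P8. Walking it through:
  pool = (1, 2)
  P4 needs (1, 0) <= (1, 2) -> finishes; pool += (0, 3) = (1, 5)
  P1 needs (1, 4) <= (1, 5) -> finishes; pool += (0, 1) = (1, 6)
  P8 needs (1, 3) <= (1, 6) -> finishes; pool += (1, 0) = (2, 6)
None of the blocked processes ever fits:
  P3 still needs (4, 3) but only (2, 6) is free — short on cpu
  P5 still needs (4, 2) but only (2, 6) is free — short on cpu
  P2 still needs (3, 3) but only (2, 6) is free — short on cpu


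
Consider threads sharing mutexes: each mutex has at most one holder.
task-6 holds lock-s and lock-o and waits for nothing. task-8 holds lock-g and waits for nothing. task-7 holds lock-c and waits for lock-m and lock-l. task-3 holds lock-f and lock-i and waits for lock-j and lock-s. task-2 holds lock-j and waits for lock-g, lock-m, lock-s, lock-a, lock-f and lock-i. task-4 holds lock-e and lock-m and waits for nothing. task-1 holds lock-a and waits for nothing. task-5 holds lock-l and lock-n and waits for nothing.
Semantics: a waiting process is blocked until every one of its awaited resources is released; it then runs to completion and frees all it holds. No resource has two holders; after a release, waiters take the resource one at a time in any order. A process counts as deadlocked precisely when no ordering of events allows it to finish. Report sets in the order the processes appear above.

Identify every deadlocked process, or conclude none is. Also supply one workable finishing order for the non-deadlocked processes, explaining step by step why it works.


The deadlocked set is task-3 and task-2.
Key observation: the cycle task-3 -> task-2 -> task-3 can never break — each member waits on the next; no other process is dragged down with it.
One completion order for the rest: task-4, task-5, task-7, task-1, task-8, task-6.
Walking it through:
  task-4: no waits; runs immediately, freeing lock-e and lock-m
  task-5: no waits; runs immediately, freeing lock-l and lock-n
  task-7 waits on lock-m and lock-l — all released -> runs and releases lock-c
  task-1: no waits; runs immediately, freeing lock-a
  task-8: no waits; runs immediately, freeing lock-g
  task-6: no waits; runs immediately, freeing lock-s and lock-o


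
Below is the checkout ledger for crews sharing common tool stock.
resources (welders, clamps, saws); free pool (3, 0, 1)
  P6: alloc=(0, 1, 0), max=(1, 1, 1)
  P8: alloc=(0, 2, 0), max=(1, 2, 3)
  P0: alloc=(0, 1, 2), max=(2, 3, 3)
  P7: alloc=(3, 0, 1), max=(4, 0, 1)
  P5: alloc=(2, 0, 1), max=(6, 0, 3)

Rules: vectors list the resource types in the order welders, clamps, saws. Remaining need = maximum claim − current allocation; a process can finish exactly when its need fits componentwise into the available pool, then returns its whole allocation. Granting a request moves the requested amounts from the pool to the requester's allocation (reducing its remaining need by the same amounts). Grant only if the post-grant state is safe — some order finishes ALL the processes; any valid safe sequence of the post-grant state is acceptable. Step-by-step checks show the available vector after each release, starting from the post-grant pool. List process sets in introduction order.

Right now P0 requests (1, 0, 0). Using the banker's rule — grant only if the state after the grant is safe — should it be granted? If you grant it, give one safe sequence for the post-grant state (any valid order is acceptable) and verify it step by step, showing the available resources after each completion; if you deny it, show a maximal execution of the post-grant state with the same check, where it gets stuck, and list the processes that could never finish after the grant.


GRANT: granting preserves safety; a valid post-grant sequence is P7, P6, P5, P8, P0.
Key observation: with (2, 0, 1) left after the transfer, P7 can run at once — the state stays safe.
Check on the post-grant state, step by step:
  pool = (2, 0, 1)
  P7: need (1, 0, 0) fits (2, 0, 1); releases (3, 0, 1), pool now (5, 0, 2)
  P6: need (1, 0, 1) fits (5, 0, 2); releases (0, 1, 0), pool now (5, 1, 2)
  P5: need (4, 0, 2) fits (5, 1, 2); releases (2, 0, 1), pool now (7, 1, 3)
  P8: need (1, 0, 3) fits (7, 1, 3); releases (0, 2, 0), pool now (7, 3, 3)
  P0: need (1, 2, 1) fits (7, 3, 3); releases (1, 1, 2), pool now (8, 4, 5)


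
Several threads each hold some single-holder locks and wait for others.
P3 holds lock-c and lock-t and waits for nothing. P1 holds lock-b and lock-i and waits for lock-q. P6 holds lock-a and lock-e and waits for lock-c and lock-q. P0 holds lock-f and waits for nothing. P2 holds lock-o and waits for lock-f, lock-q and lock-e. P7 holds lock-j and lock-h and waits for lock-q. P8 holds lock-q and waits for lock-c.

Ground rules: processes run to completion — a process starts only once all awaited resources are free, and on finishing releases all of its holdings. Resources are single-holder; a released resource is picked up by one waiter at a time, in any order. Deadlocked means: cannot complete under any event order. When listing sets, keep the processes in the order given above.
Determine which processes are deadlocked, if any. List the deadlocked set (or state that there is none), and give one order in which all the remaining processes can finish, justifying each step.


No process is deadlocked.
Key observation: the wait relation is loop-free; peeling off processes with no waits unwinds the whole state.
One completion order for the rest: P0, P3, P8, P6, P1, P2, P7.
Verifying each step:
  run P0 (it waits on nothing); releases lock-f
  run P3 (it waits on nothing); releases lock-c and lock-t
  P8 waits on lock-c — all released -> runs and releases lock-q
  P6 waits on lock-c and lock-q — all released -> runs and releases lock-a and lock-e
  P1 waits on lock-q — all released -> runs and releases lock-b and lock-i
  P2 waits on lock-f, lock-q and lock-e — all released -> runs and releases lock-o
  P7 waits on lock-q — all released -> runs and releases lock-j and lock-h


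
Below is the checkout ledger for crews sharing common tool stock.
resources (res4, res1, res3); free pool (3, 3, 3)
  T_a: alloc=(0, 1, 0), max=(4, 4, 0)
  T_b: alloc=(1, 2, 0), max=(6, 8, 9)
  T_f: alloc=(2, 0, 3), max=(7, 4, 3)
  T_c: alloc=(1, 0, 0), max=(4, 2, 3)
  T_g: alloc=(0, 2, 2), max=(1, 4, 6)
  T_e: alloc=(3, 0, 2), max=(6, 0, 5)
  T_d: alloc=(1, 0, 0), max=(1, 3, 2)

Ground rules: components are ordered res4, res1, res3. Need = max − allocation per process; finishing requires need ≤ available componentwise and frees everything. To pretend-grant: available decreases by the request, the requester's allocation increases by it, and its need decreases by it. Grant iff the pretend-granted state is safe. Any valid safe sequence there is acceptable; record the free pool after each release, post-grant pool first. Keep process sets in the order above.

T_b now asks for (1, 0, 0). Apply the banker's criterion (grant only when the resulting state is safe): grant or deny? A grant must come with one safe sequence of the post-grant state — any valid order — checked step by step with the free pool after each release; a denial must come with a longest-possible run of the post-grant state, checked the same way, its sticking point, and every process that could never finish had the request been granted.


GRANT — the state after the grant stays safe, e.g. via T_d, T_e, T_g, T_a, T_f, T_c, T_b.
Key observation: post-grant, (2, 3, 3) remains, and an order beginning with T_d completes everyone.
Verifying the post-grant state step by step:
  pool = (2, 3, 3)
  run T_d (needs (0, 3, 2), free (2, 3, 3)); after release of (1, 0, 0) the pool is (3, 3, 3)
  run T_e (needs (3, 0, 3), free (3, 3, 3)); after release of (3, 0, 2) the pool is (6, 3, 5)
  run T_g (needs (1, 2, 4), free (6, 3, 5)); after release of (0, 2, 2) the pool is (6, 5, 7)
  run T_a (needs (4, 3, 0), free (6, 5, 7)); after release of (0, 1, 0) the pool is (6, 6, 7)
  run T_f (needs (5, 4, 0), free (6, 6, 7)); after release of (2, 0, 3) the pool is (8, 6, 10)
  run T_c (needs (3, 2, 3), free (8, 6, 10)); after release of (1, 0, 0) the pool is (9, 6, 10)
  run T_b (needs (4, 6, 9), free (9, 6, 10)); after release of (2, 2, 0) the pool is (11, 8, 10)


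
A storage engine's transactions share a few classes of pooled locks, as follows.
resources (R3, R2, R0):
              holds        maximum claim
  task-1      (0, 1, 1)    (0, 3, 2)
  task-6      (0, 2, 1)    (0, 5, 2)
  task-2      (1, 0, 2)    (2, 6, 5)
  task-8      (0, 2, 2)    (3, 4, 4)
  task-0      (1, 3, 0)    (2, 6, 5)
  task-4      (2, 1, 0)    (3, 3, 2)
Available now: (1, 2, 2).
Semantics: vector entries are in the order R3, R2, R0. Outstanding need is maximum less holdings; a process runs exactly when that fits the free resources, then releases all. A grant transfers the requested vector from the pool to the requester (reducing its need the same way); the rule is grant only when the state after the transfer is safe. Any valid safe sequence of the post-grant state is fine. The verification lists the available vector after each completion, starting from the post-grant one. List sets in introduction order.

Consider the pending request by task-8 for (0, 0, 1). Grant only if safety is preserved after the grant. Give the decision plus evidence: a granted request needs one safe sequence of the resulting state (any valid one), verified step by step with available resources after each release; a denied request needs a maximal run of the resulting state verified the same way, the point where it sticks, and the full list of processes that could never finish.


GRANT — the state after the grant stays safe, e.g. via task-1, task-4, task-8, task-0, task-2, task-6.
Key observation: after the grant the pool drops to (1, 2, 1), which still lets task-1 finish first and unwind the rest.
Verifying the post-grant state step by step:
  pool = (1, 2, 1)
  task-1: need (0, 2, 1) fits (1, 2, 1); releases (0, 1, 1), pool now (1, 3, 2)
  task-4: need (1, 2, 2) fits (1, 3, 2); releases (2, 1, 0), pool now (3, 4, 2)
  task-8: need (3, 2, 1) fits (3, 4, 2); releases (0, 2, 3), pool now (3, 6, 5)
  task-0: need (1, 3, 5) fits (3, 6, 5); releases (1, 3, 0), pool now (4, 9, 5)
  task-2: need (1, 6, 3) fits (4, 9, 5); releases (1, 0, 2), pool now (5, 9, 7)
  task-6: need (0, 3, 1) fits (5, 9, 7); releases (0, 2, 1), pool now (5, 11, 8)


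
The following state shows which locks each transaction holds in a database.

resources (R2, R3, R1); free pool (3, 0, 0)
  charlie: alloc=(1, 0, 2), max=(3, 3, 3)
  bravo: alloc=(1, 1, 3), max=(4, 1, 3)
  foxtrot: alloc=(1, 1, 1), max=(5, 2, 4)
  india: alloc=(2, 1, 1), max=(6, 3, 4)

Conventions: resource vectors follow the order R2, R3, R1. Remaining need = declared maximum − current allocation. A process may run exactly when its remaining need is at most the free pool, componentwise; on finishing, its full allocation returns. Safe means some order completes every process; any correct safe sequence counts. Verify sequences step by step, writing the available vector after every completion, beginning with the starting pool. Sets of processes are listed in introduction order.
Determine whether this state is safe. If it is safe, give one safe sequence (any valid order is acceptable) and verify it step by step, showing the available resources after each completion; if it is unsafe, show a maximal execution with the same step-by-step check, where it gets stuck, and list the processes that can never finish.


The state is SAFE; one workable sequence: bravo, foxtrot, india, charlie.
Key observation: the order's first zero-slack moment is bravo ((3, 0, 0) needed, (3, 0, 0) free — a requested resource with nothing to spare).
Verifying each step:
  pool = (3, 0, 0)
  bravo needs (3, 0, 0) <= (3, 0, 0) -> finishes; pool += (1, 1, 3) = (4, 1, 3)
  foxtrot needs (4, 1, 3) <= (4, 1, 3) -> finishes; pool += (1, 1, 1) = (5, 2, 4)
  india needs (4, 2, 3) <= (5, 2, 4) -> finishes; pool += (2, 1, 1) = (7, 3, 5)
  charlie needs (2, 3, 1) <= (7, 3, 5) -> finishes; pool += (1, 0, 2) = (8, 3, 7)


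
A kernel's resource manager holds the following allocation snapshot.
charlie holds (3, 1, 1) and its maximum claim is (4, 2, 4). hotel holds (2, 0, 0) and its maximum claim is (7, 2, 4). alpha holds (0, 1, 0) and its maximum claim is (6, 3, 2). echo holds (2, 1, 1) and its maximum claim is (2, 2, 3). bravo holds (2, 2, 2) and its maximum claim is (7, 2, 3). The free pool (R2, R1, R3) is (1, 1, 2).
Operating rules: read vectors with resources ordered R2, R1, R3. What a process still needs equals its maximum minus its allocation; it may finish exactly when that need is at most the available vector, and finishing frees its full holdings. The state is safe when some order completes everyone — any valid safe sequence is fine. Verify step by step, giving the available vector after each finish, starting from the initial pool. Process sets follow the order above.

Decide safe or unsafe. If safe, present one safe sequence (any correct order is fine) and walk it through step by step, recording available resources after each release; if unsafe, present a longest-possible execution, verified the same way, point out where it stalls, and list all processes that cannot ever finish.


SAFE. One safe sequence: echo, charlie, bravo, alpha, hotel.
Key observation: echo is the earliest step where a requested resource binds exactly: need (0, 1, 2), pool (1, 1, 2) at its turn.
Walking it through:
  pool = (1, 1, 2)
  run echo (needs (0, 1, 2), free (1, 1, 2)); after release of (2, 1, 1) the pool is (3, 2, 3)
  run charlie (needs (1, 1, 3), free (3, 2, 3)); after release of (3, 1, 1) the pool is (6, 3, 4)
  run bravo (needs (5, 0, 1), free (6, 3, 4)); after release of (2, 2, 2) the pool is (8, 5, 6)
  run alpha (needs (6, 2, 2), free (8, 5, 6)); after release of (0, 1, 0) the pool is (8, 6, 6)
  run hotel (needs (5, 2, 4), free (8, 6, 6)); after release of (2, 0, 0) the pool is (10, 6, 6)


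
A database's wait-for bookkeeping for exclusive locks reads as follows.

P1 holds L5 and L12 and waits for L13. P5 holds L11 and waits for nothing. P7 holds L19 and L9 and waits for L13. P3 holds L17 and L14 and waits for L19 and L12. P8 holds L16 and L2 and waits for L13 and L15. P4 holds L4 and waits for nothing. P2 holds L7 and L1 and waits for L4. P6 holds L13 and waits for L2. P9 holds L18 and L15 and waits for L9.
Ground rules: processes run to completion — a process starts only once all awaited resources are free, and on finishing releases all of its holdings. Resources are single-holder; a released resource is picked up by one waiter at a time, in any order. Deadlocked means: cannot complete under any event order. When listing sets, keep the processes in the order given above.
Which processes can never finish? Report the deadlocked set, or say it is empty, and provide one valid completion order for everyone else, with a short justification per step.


Deadlocked set: P1, P7, P3, P8, P6 and P9.
Key observation: along P6 -> P8 -> P6, each member waits on what the next one holds — a deadlock; P7 and P9 are caught in further circular waits and P1 and P3 wait into the deadlock from upstream.
One completion order for the rest: P4, P2, P5.
Verifying each step:
  P4 waits on nothing -> runs at once and releases L4
  P2 waits on L4 — all released -> runs and releases L7 and L1
  P5 waits on nothing -> runs at once and releases L11


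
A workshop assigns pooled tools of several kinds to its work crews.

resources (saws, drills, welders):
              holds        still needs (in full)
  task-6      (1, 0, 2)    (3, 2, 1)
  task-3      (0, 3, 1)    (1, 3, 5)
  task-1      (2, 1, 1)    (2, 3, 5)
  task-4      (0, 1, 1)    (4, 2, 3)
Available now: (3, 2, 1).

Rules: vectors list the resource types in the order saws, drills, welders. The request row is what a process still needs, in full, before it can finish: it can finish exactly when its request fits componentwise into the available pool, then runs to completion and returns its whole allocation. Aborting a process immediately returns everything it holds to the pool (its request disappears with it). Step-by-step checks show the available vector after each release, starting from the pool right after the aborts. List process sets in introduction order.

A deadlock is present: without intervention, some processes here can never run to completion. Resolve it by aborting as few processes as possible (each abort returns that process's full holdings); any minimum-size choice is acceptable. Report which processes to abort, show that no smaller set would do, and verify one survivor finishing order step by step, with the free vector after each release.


The answer: abort task-3.
Key observation: before aborting task-3, task-1 was permanently blocked — no order could ever run it; afterwards it completes at step 3.
Why nothing smaller works: aborting no one leaves the state deadlocked as given.
One survivor order: task-6, task-4, task-1. Verifying each step (post-abort pool first):
  pool = (3, 5, 2)
  run task-6 (needs (3, 2, 1), free (3, 5, 2)); after release of (1, 0, 2) the pool is (4, 5, 4)
  run task-4 (needs (4, 2, 3), free (4, 5, 4)); after release of (0, 1, 1) the pool is (4, 6, 5)
  run task-1 (needs (2, 3, 5), free (4, 6, 5)); after release of (2, 1, 1) the pool is (6, 7, 6)


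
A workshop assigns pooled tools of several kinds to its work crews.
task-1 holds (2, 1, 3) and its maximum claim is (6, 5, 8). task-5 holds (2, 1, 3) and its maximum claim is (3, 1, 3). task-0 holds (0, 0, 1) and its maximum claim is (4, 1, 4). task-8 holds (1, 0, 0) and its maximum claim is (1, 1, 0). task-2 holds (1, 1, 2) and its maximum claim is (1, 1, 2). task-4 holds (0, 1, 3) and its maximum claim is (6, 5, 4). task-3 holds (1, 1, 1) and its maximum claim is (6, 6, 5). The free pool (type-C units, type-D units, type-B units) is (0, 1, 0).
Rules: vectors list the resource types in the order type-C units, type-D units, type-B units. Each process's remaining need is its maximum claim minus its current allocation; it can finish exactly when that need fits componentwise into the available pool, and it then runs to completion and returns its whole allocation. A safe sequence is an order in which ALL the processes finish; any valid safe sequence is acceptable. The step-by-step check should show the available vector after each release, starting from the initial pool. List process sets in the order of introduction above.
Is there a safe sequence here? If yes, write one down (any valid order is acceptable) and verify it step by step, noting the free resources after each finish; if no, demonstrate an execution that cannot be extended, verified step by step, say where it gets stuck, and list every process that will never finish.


The state is UNSAFE.
Key observation: the wall is type-D units: completing task-2, task-5, task-8, task-0 brings the pool only to (4, 3, 6), and all the rest need more.
A maximal execution: task-2, task-5, task-8, task-0 — then nothing else fits. Walking it through:
  pool = (0, 1, 0)
  run task-2 (needs (0, 0, 0), free (0, 1, 0)); after release of (1, 1, 2) the pool is (1, 2, 2)
  run task-5 (needs (1, 0, 0), free (1, 2, 2)); after release of (2, 1, 3) the pool is (3, 3, 5)
  run task-8 (needs (0, 1, 0), free (3, 3, 5)); after release of (1, 0, 0) the pool is (4, 3, 5)
  run task-0 (needs (4, 1, 3), free (4, 3, 5)); after release of (0, 0, 1) the pool is (4, 3, 6)
  task-1 cannot run: need (4, 4, 5) vs free (4, 3, 6) (insufficient type-D units)
  task-4 cannot run: need (6, 4, 1) vs free (4, 3, 6) (insufficient type-C units and type-D units)
  task-3 cannot run: need (5, 5, 4) vs free (4, 3, 6) (insufficient type-C units and type-D units)
Permanently blocked: task-1, task-4 and task-3.


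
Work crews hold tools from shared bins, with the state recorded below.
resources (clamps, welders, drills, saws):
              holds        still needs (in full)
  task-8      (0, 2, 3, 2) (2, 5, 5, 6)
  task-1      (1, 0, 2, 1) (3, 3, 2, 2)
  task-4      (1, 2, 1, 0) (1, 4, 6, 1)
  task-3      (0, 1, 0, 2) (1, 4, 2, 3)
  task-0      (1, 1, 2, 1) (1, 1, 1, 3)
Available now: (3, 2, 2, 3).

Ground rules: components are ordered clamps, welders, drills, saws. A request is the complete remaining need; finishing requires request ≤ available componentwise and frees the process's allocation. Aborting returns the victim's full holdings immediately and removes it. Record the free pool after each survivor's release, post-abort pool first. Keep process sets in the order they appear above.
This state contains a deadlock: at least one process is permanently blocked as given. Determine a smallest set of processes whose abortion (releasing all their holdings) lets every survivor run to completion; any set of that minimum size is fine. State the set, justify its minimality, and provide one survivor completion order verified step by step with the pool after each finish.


Abort task-4.
Key observation: aborting task-4 returns (1, 2, 1, 0), and task-3 — hopeless before — runs at step 2 with the returned capacity in the pool.
No smaller set exists: with zero aborts the deadlock remains.
The survivors complete as task-1, task-3, task-8, task-0. Verifying each step (starting from the post-abort pool):
  pool = (4, 4, 3, 3)
  task-1: need (3, 3, 2, 2) fits (4, 4, 3, 3); releases (1, 0, 2, 1), pool now (5, 4, 5, 4)
  task-3: need (1, 4, 2, 3) fits (5, 4, 5, 4); releases (0, 1, 0, 2), pool now (5, 5, 5, 6)
  task-8: need (2, 5, 5, 6) fits (5, 5, 5, 6); releases (0, 2, 3, 2), pool now (5, 7, 8, 8)
  task-0: need (1, 1, 1, 3) fits (5, 7, 8, 8); releases (1, 1, 2, 1), pool now (6, 8, 10, 9)


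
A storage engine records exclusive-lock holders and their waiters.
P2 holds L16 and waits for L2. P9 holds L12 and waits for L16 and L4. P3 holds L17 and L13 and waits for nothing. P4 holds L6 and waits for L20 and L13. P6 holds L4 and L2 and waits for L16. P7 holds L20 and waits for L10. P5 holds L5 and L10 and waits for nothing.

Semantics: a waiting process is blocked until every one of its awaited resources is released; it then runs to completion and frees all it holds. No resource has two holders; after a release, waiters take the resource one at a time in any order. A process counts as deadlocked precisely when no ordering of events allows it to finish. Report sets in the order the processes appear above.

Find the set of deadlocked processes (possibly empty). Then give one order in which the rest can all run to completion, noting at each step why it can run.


Deadlocked set: P2, P9 and P6.
Key observation: the cycle P2 -> P6 -> P2 can never break — each member waits on the next; P9 waits into the deadlock from upstream.
One completion order for the rest: P5, P3, P7, P4.
Walking it through:
  P5: no waits; runs immediately, freeing L5 and L10
  P3: no waits; runs immediately, freeing L17 and L13
  P7 waits on L10 — all released -> runs and releases L20
  P4 waits on L20 and L13 — all released -> runs and releases L6


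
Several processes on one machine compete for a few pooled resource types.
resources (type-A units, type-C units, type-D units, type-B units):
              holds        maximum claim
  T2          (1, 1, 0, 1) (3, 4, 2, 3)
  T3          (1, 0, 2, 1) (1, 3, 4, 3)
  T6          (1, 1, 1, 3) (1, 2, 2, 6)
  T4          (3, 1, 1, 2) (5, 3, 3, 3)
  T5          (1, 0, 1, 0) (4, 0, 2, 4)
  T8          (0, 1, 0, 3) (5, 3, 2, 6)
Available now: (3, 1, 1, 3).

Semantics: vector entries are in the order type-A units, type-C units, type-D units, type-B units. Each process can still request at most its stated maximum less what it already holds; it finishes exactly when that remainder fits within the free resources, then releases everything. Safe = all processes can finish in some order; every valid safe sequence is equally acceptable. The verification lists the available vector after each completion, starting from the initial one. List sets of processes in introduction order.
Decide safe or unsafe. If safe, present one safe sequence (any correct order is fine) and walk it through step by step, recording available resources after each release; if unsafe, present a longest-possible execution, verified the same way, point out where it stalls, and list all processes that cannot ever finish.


The state is SAFE; one workable sequence: T6, T4, T2, T5, T3, T8.
Key observation: T6 marks the first exact bind of the order: its need (0, 1, 1, 3) fits the free (3, 1, 1, 3) with zero slack on a requested resource.
Verifying each step:
  pool = (3, 1, 1, 3)
  T6 needs (0, 1, 1, 3) <= (3, 1, 1, 3) -> finishes; pool += (1, 1, 1, 3) = (4, 2, 2, 6)
  T4 needs (2, 2, 2, 1) <= (4, 2, 2, 6) -> finishes; pool += (3, 1, 1, 2) = (7, 3, 3, 8)
  T2 needs (2, 3, 2, 2) <= (7, 3, 3, 8) -> finishes; pool += (1, 1, 0, 1) = (8, 4, 3, 9)
  T5 needs (3, 0, 1, 4) <= (8, 4, 3, 9) -> finishes; pool += (1, 0, 1, 0) = (9, 4, 4, 9)
  T3 needs (0, 3, 2, 2) <= (9, 4, 4, 9) -> finishes; pool += (1, 0, 2, 1) = (10, 4, 6, 10)
  T8 needs (5, 2, 2, 3) <= (10, 4, 6, 10) -> finishes; pool += (0, 1, 0, 3) = (10, 5, 6, 13)
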